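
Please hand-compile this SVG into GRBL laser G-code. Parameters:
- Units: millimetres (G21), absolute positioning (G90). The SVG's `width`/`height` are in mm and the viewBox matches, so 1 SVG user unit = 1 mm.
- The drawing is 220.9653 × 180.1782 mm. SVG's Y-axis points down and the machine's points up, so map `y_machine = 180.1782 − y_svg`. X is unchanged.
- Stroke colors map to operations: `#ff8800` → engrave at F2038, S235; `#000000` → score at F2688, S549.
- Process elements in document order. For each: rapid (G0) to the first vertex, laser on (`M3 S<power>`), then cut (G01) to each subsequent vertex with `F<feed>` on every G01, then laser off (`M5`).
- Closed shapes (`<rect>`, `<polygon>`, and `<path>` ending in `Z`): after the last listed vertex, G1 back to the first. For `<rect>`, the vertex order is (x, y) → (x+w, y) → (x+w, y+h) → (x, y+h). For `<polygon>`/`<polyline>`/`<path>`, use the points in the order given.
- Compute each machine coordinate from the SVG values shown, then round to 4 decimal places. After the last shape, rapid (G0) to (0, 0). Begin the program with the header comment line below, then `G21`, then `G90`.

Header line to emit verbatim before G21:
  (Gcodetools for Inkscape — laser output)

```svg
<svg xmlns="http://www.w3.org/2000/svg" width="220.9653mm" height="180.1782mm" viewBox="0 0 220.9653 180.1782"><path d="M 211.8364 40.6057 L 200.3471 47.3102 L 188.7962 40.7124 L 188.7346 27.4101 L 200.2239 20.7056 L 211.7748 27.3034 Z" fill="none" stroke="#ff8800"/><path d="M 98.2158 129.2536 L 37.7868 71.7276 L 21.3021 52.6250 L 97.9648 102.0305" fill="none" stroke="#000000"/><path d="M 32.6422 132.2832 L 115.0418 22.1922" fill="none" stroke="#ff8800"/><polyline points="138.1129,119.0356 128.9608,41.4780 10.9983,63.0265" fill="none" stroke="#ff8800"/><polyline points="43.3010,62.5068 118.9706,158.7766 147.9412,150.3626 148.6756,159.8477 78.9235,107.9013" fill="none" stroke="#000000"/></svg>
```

viewBox `0 0 220.9653 180.1782` with mm width/height → 1 unit = 1 mm. Flip: y_m = 180.1782 − y_svg.

**Shape 1** — `<path>` regular polygon, stroke `#ff8800` → engrave (S235, F2038). Machine vertices: (211.8364,139.5725) → (200.3471,132.8680) → (188.7962,139.4658) → (188.7346,152.7681) → (200.2239,159.4726) → (211.7748,152.8748) → (211.8364,139.5725). Closed: final G1 returns to the first vertex.

**Shape 2** — `<path>` open polyline, stroke `#000000` → score (S549, F2688). Machine vertices: (98.2158,50.9246) → (37.7868,108.4506) → (21.3021,127.5532) → (97.9648,78.1477). Open path.

**Shape 3** — `<path>` line segment, stroke `#ff8800` → engrave (S235, F2038). Machine vertices: (32.6422,47.8950) → (115.0418,157.9860). Open path.

**Shape 4** — `<polyline>` open polyline, stroke `#ff8800` → engrave (S235, F2038). Machine vertices: (138.1129,61.1426) → (128.9608,138.7002) → (10.9983,117.1517). Open path.

**Shape 5** — `<polyline>` open polyline, stroke `#000000` → score (S549, F2688). Machine vertices: (43.3010,117.6714) → (118.9706,21.4016) → (147.9412,29.8156) → (148.6756,20.3305) → (78.9235,72.2769). Open path.

(Gcodetools for Inkscape — laser output)
G21
G90
G0 X211.8364 Y139.5725
M3 S235
G01 X200.3471 Y132.8680 F2038
G01 X188.7962 Y139.4658 F2038
G01 X188.7346 Y152.7681 F2038
G01 X200.2239 Y159.4726 F2038
G01 X211.7748 Y152.8748 F2038
G01 X211.8364 Y139.5725 F2038
M5
G0 X98.2158 Y50.9246
M3 S549
G01 X37.7868 Y108.4506 F2688
G01 X21.3021 Y127.5532 F2688
G01 X97.9648 Y78.1477 F2688
M5
G0 X32.6422 Y47.8950
M3 S235
G01 X115.0418 Y157.9860 F2038
M5
G0 X138.1129 Y61.1426
M3 S235
G01 X128.9608 Y138.7002 F2038
G01 X10.9983 Y117.1517 F2038
M5
G0 X43.3010 Y117.6714
M3 S549
G01 X118.9706 Y21.4016 F2688
G01 X147.9412 Y29.8156 F2688
G01 X148.6756 Y20.3305 F2688
G01 X78.9235 Y72.2769 F2688
M5
G0 X0.0000 Y0.0000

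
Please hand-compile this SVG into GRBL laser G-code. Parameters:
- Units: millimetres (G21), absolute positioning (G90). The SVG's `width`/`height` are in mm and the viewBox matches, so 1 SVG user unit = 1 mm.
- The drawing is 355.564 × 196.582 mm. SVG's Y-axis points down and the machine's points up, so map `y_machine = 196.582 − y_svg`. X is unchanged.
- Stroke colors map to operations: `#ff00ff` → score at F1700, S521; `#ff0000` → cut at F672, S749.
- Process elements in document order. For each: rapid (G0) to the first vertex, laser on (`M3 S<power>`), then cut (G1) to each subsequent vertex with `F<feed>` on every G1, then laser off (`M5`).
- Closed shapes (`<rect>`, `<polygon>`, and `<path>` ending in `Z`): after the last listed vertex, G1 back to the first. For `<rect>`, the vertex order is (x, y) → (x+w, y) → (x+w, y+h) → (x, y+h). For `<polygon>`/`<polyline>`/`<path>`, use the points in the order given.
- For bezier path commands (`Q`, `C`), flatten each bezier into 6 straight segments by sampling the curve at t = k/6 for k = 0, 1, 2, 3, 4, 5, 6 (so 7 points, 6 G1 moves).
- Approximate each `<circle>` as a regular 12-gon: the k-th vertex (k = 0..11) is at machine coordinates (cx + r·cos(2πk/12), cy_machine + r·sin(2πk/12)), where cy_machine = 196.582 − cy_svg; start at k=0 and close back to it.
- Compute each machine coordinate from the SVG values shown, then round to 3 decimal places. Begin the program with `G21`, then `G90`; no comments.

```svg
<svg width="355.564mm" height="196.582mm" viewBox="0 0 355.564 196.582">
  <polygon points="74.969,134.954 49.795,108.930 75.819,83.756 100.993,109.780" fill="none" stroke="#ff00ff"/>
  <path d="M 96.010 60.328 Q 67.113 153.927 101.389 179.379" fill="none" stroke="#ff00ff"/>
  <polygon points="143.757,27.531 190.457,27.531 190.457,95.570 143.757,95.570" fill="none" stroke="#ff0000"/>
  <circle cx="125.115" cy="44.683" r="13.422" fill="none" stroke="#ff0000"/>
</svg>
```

viewBox `0 0 355.564 196.582` with mm width/height → 1 unit = 1 mm. Flip: y_m = 196.582 − y_svg.

**Shape 1** — `<polygon>` regular polygon, stroke `#ff00ff` → score (S521, F1700). Machine vertices: (74.969,61.628) → (49.795,87.652) → (75.819,112.826) → (100.993,86.802) → (74.969,61.628). Closed: final G1 returns to the first vertex.

**Shape 2** — `<path>` quadratic bezier, stroke `#ff00ff` → score (S521, F1700). Control points (SVG): P0=(96.010,60.328), P1=(67.113,153.927), P2=(101.389,179.379); sampled at t=k/6. Machine vertices: (96.010,136.254) → (88.132,106.947) → (83.765,81.427) → (82.906,59.692) → (85.558,41.743) → (91.718,27.580) → (101.389,17.203). Open path.

**Shape 3** — `<polygon>` rectangle, stroke `#ff0000` → cut (S749, F672). Machine vertices: (143.757,169.051) → (190.457,169.051) → (190.457,101.012) → (143.757,101.012) → (143.757,169.051). Closed: final G1 returns to the first vertex.

**Shape 4** — `<circle>` circle, stroke `#ff0000` → cut (S749, F672). Machine vertices: (138.537,151.899) → (136.739,158.610) → (131.826,163.523) → (125.115,165.321) → (118.404,163.523) → (113.491,158.610) → (111.693,151.899) → (113.491,145.188) → (118.404,140.275) → (125.115,138.477) → (131.826,140.275) → (136.739,145.188) → (138.537,151.899). Closed: final G1 returns to the first vertex.

G21
G90
G0 X74.969 Y61.628
M3 S521
G1 X49.795 Y87.652 F1700
G1 X75.819 Y112.826 F1700
G1 X100.993 Y86.802 F1700
G1 X74.969 Y61.628 F1700
M5
G0 X96.010 Y136.254
M3 S521
G1 X88.132 Y106.947 F1700
G1 X83.765 Y81.427 F1700
G1 X82.906 Y59.692 F1700
G1 X85.558 Y41.743 F1700
G1 X91.718 Y27.580 F1700
G1 X101.389 Y17.203 F1700
M5
G0 X143.757 Y169.051
M3 S749
G1 X190.457 Y169.051 F672
G1 X190.457 Y101.012 F672
G1 X143.757 Y101.012 F672
G1 X143.757 Y169.051 F672
M5
G0 X138.537 Y151.899
M3 S749
G1 X136.739 Y158.610 F672
G1 X131.826 Y163.523 F672
G1 X125.115 Y165.321 F672
G1 X118.404 Y163.523 F672
G1 X113.491 Y158.610 F672
G1 X111.693 Y151.899 F672
G1 X113.491 Y145.188 F672
G1 X118.404 Y140.275 F672
G1 X125.115 Y138.477 F672
G1 X131.826 Y140.275 F672
G1 X136.739 Y145.188 F672
G1 X138.537 Y151.899 F672
M5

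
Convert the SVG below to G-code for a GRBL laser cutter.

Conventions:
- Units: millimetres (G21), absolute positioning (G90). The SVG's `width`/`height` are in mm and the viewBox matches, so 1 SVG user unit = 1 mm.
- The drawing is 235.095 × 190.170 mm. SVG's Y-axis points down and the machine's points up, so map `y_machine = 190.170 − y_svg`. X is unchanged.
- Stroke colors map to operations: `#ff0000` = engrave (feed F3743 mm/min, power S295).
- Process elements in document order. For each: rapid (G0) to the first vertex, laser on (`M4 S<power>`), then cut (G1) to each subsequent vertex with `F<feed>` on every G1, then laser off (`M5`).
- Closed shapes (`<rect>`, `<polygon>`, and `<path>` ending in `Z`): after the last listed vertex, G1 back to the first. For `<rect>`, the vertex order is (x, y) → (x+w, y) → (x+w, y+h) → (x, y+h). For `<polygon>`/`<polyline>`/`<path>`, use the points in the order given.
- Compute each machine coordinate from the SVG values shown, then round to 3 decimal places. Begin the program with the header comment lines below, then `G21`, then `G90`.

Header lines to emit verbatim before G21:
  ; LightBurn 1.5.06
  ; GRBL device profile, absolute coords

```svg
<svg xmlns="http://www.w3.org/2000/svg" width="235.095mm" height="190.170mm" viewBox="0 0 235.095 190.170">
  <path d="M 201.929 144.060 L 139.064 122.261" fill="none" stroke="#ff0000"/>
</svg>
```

; LightBurn 1.5.06
; GRBL device profile, absolute coords
G21
G90
G0 X201.929 Y46.110
M4 S295
G1 X139.064 Y67.909 F3743
M5

1 u = 1 mm; y_m = 190.170 − y.

[1] `<path>` line segment, #ff0000→engrave S295 F3743: (201.929,46.110) → (139.064,67.909)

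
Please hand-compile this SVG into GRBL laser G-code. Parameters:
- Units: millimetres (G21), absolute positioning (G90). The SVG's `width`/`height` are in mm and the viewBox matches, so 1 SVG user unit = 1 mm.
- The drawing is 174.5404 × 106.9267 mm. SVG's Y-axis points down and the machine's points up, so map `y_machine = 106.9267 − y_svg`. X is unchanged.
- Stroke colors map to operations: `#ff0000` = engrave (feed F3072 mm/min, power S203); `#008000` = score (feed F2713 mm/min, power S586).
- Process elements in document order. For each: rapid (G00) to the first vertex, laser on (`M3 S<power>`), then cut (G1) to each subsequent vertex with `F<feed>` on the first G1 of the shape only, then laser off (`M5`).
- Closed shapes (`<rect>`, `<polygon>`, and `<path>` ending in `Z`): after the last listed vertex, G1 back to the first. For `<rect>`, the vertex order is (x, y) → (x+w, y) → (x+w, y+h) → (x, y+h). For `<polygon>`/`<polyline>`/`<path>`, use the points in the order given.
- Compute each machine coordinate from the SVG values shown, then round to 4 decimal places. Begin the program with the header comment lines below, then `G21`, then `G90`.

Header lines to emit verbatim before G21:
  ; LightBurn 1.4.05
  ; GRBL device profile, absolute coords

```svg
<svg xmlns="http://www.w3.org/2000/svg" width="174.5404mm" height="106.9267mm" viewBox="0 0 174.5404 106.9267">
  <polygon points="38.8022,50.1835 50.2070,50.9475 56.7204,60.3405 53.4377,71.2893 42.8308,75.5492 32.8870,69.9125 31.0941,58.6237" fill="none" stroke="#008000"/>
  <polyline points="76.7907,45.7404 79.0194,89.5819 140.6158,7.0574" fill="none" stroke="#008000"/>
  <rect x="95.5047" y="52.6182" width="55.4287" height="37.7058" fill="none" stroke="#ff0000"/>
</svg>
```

Since the viewBox matches the mm dimensions, user units are millimetres directly. The only transform is the Y-flip y_m = 106.9267 − y_svg.

Shape 1 is a regular polygon drawn with `<polygon>`. Its stroke #008000 means score at S586, F2713. After flipping Y the toolpath is (38.8022,56.7432) → (50.2070,55.9792) → (56.7204,46.5862) → (53.4377,35.6374) → (42.8308,31.3775) → (32.8870,37.0142) → (31.0941,48.3030) → (38.8022,56.7432), returning to the start.

Shape 2 is a open polyline drawn with `<polyline>`. Its stroke #008000 means score at S586, F2713. After flipping Y the toolpath is (76.7907,61.1863) → (79.0194,17.3448) → (140.6158,99.8693).

Shape 3 is a rectangle drawn with `<rect>`. Its stroke #ff0000 means engrave at S203, F3072. After flipping Y the toolpath is (95.5047,54.3085) → (150.9334,54.3085) → (150.9334,16.6027) → (95.5047,16.6027) → (95.5047,54.3085), returning to the start.

; LightBurn 1.4.05
; GRBL device profile, absolute coords
G21
G90
G00 X38.8022 Y56.7432
M3 S586
G1 X50.2070 Y55.9792 F2713
G1 X56.7204 Y46.5862
G1 X53.4377 Y35.6374
G1 X42.8308 Y31.3775
G1 X32.8870 Y37.0142
G1 X31.0941 Y48.3030
G1 X38.8022 Y56.7432
M5
G00 X76.7907 Y61.1863
M3 S586
G1 X79.0194 Y17.3448 F2713
G1 X140.6158 Y99.8693
M5
G00 X95.5047 Y54.3085
M3 S203
G1 X150.9334 Y54.3085 F3072
G1 X150.9334 Y16.6027
G1 X95.5047 Y16.6027
G1 X95.5047 Y54.3085
M5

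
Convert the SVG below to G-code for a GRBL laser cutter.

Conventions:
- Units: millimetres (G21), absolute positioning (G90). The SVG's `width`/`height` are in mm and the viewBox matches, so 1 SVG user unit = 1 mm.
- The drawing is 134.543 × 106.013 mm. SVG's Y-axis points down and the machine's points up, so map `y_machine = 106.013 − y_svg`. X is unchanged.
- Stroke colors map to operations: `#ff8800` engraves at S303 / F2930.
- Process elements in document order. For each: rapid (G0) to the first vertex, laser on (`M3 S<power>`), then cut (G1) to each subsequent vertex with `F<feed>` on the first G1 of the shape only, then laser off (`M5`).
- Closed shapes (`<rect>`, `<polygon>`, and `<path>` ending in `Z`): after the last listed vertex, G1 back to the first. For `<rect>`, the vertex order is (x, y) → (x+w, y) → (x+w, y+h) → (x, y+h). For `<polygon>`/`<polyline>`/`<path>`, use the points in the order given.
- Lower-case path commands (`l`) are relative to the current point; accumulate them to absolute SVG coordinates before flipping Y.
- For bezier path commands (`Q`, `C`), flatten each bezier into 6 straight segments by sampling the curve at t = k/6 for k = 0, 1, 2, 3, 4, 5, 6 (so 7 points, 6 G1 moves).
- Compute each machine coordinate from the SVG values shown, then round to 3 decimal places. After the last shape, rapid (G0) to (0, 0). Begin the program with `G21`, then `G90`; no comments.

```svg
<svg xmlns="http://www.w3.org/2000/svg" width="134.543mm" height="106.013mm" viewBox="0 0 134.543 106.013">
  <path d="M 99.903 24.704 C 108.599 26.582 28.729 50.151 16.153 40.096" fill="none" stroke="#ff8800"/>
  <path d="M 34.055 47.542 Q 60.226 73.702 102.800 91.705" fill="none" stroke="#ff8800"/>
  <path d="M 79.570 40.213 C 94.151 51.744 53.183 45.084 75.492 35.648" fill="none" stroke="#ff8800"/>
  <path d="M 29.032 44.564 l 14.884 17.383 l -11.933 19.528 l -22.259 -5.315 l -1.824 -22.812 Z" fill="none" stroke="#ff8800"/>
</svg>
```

G21
G90
G0 X99.903 Y81.309
M3 S303
G1 X97.592 Y78.819 F2930
G1 X84.850 Y74.249
G1 X66.005 Y69.138
G1 X45.388 Y65.021
G1 X27.327 Y63.435
G1 X16.153 Y65.917
M5
G0 X34.055 Y58.471
M3 S303
G1 X43.234 Y49.978 F2930
G1 X53.325 Y41.937
G1 X64.327 Y34.350
G1 X76.240 Y27.216
G1 X89.064 Y20.536
G1 X102.800 Y14.308
M5
G0 X79.570 Y65.800
M3 S303
G1 X82.782 Y61.479 F2930
G1 X80.036 Y59.762
G1 X74.633 Y60.220
G1 X69.874 Y62.425
G1 X69.060 Y65.950
G1 X75.492 Y70.365
M5
G0 X29.032 Y61.449
M3 S303
G1 X43.916 Y44.066 F2930
G1 X31.983 Y24.538
G1 X9.724 Y29.853
G1 X7.900 Y52.665
G1 X29.032 Y61.449
M5
G0 X0.000 Y0.000

viewBox `0 0 134.543 106.013` with mm width/height → 1 unit = 1 mm. Flip: y_m = 106.013 − y_svg.

**Shape 1** — `<path>` cubic bezier, stroke `#ff8800` → engrave (S303, F2930). Control points (SVG): P0=(99.903,24.704), P1=(108.599,26.582), P2=(28.729,50.151), P3=(16.153,40.096); sampled at t=k/6. Machine vertices: (99.903,81.309) → (97.592,78.819) → (84.850,74.249) → (66.005,69.138) → (45.388,65.021) → (27.327,63.435) → (16.153,65.917). Open path.

**Shape 2** — `<path>` quadratic bezier, stroke `#ff8800` → engrave (S303, F2930). Control points (SVG): P0=(34.055,47.542), P1=(60.226,73.702), P2=(102.800,91.705); sampled at t=k/6. Machine vertices: (34.055,58.471) → (43.234,49.978) → (53.325,41.937) → (64.327,34.350) → (76.240,27.216) → (89.064,20.536) → (102.800,14.308). Open path.

**Shape 3** — `<path>` cubic bezier, stroke `#ff8800` → engrave (S303, F2930). Control points (SVG): P0=(79.570,40.213), P1=(94.151,51.744), P2=(53.183,45.084), P3=(75.492,35.648); sampled at t=k/6. Machine vertices: (79.570,65.800) → (82.782,61.479) → (80.036,59.762) → (74.633,60.220) → (69.874,62.425) → (69.060,65.950) → (75.492,70.365). Open path.

**Shape 4** — `<path>` regular polygon, stroke `#ff8800` → engrave (S303, F2930). Machine vertices: (29.032,61.449) → (43.916,44.066) → (31.983,24.538) → (9.724,29.853) → (7.900,52.665) → (29.032,61.449). Closed: final G1 returns to the first vertex.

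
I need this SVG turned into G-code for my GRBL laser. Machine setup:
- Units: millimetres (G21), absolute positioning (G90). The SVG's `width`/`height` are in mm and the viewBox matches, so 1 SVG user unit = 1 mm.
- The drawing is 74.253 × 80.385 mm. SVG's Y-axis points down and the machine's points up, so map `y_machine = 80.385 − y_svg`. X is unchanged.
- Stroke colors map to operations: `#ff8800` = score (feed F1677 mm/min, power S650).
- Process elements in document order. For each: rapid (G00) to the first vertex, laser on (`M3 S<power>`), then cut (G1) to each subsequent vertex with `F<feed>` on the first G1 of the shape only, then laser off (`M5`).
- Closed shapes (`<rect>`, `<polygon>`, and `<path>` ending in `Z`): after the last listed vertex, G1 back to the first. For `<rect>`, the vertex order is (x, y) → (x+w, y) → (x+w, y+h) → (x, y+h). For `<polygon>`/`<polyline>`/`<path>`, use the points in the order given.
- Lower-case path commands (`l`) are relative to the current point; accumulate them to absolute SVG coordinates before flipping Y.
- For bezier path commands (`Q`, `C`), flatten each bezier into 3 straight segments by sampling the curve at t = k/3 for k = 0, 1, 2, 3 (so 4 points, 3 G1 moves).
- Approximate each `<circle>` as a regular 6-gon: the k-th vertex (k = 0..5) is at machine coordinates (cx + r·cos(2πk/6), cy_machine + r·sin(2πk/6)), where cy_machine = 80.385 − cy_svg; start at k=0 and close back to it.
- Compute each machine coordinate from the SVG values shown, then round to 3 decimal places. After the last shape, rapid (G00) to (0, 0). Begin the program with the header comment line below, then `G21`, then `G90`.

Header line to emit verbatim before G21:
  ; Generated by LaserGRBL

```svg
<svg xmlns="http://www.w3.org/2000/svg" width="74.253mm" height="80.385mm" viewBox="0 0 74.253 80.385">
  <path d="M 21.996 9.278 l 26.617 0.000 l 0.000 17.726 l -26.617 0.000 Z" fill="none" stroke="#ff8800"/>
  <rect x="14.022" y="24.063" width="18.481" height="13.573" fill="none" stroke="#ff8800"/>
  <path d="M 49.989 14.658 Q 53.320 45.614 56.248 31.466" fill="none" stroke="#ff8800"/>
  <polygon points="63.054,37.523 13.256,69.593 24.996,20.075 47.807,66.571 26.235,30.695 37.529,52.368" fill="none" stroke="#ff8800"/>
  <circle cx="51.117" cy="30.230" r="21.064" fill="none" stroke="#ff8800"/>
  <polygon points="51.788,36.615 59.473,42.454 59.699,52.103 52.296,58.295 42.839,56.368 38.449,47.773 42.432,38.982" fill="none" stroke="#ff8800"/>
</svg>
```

viewBox `0 0 74.253 80.385` with mm width/height → 1 unit = 1 mm. Flip: y_m = 80.385 − y_svg.

**Shape 1** — `<path>` rectangle, stroke `#ff8800` → score (S650, F1677). Machine vertices: (21.996,71.107) → (48.613,71.107) → (48.613,53.381) → (21.996,53.381) → (21.996,71.107). Closed: final G1 returns to the first vertex.

**Shape 2** — `<rect>` rectangle, stroke `#ff8800` → score (S650, F1677). Machine vertices: (14.022,56.322) → (32.503,56.322) → (32.503,42.749) → (14.022,42.749) → (14.022,56.322). Closed: final G1 returns to the first vertex.

**Shape 3** — `<path>` quadratic bezier, stroke `#ff8800` → score (S650, F1677). Control points (SVG): P0=(49.989,14.658), P1=(53.320,45.614), P2=(56.248,31.466); sampled at t=k/3. Machine vertices: (49.989,65.727) → (52.165,50.101) → (54.251,44.499) → (56.248,48.919). Open path.

**Shape 4** — `<polygon>` closed polygon, stroke `#ff8800` → score (S650, F1677). Machine vertices: (63.054,42.862) → (13.256,10.792) → (24.996,60.310) → (47.807,13.814) → (26.235,49.690) → (37.529,28.017) → (63.054,42.862). Closed: final G1 returns to the first vertex.

**Shape 5** — `<circle>` circle, stroke `#ff8800` → score (S650, F1677). Machine vertices: (72.181,50.155) → (61.649,68.397) → (40.585,68.397) → (30.053,50.155) → (40.585,31.913) → (61.649,31.913) → (72.181,50.155). Closed: final G1 returns to the first vertex.

**Shape 6** — `<polygon>` regular polygon, stroke `#ff8800` → score (S650, F1677). Machine vertices: (51.788,43.770) → (59.473,37.931) → (59.699,28.282) → (52.296,22.090) → (42.839,24.017) → (38.449,32.612) → (42.432,41.403) → (51.788,43.770). Closed: final G1 returns to the first vertex.

; Generated by LaserGRBL
G21
G90
G00 X21.996 Y71.107
M3 S650
G1 X48.613 Y71.107 F1677
G1 X48.613 Y53.381
G1 X21.996 Y53.381
G1 X21.996 Y71.107
M5
G00 X14.022 Y56.322
M3 S650
G1 X32.503 Y56.322 F1677
G1 X32.503 Y42.749
G1 X14.022 Y42.749
G1 X14.022 Y56.322
M5
G00 X49.989 Y65.727
M3 S650
G1 X52.165 Y50.101 F1677
G1 X54.251 Y44.499
G1 X56.248 Y48.919
M5
G00 X63.054 Y42.862
M3 S650
G1 X13.256 Y10.792 F1677
G1 X24.996 Y60.310
G1 X47.807 Y13.814
G1 X26.235 Y49.690
G1 X37.529 Y28.017
G1 X63.054 Y42.862
M5
G00 X72.181 Y50.155
M3 S650
G1 X61.649 Y68.397 F1677
G1 X40.585 Y68.397
G1 X30.053 Y50.155
G1 X40.585 Y31.913
G1 X61.649 Y31.913
G1 X72.181 Y50.155
M5
G00 X51.788 Y43.770
M3 S650
G1 X59.473 Y37.931 F1677
G1 X59.699 Y28.282
G1 X52.296 Y22.090
G1 X42.839 Y24.017
G1 X38.449 Y32.612
G1 X42.432 Y41.403
G1 X51.788 Y43.770
M5
G00 X0.000 Y0.000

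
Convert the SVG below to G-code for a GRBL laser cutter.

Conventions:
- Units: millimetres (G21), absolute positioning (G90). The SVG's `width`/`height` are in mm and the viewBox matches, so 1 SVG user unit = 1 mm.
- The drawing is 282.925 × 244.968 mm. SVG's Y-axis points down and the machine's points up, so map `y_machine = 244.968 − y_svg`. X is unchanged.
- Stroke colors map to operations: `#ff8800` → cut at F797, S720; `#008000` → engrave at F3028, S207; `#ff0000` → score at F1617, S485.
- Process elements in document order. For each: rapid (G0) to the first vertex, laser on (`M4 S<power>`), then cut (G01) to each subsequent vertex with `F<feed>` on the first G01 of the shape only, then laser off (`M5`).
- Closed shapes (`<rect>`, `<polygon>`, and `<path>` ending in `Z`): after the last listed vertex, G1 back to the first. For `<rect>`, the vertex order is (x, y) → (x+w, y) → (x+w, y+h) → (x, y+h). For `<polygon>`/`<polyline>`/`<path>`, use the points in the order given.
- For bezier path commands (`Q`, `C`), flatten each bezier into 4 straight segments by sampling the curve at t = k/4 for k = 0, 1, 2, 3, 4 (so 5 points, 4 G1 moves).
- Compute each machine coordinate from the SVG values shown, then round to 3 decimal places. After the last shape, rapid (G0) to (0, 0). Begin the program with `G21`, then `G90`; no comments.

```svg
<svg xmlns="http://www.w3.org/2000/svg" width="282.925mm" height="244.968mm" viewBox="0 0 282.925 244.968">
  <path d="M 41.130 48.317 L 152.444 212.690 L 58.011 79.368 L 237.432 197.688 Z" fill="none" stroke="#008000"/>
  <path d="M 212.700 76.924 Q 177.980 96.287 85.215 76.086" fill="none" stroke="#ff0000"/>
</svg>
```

G21
G90
G0 X41.130 Y196.651
M4 S207
G01 X152.444 Y32.278 F3028
G01 X58.011 Y165.600
G01 X237.432 Y47.280
G01 X41.130 Y196.651
M5
G0 X212.700 Y168.044
M4 S485
G01 X191.712 Y160.835 F1617
G01 X163.469 Y158.572
G01 X127.970 Y161.254
G01 X85.215 Y168.882
M5
G0 X0.000 Y0.000

1 u = 1 mm; y_m = 244.968 − y.

[1] `<path>` closed polygon, #008000→engrave S207 F3028: (41.130,196.651) → (152.444,32.278) → (58.011,165.600) → (237.432,47.280) → (41.130,196.651) (closed)

[2] `<path>` quadratic bezier, #ff0000→score S485 F1617: (212.700,168.044) → (191.712,160.835) → (163.469,158.572) → (127.970,161.254) → (85.215,168.882)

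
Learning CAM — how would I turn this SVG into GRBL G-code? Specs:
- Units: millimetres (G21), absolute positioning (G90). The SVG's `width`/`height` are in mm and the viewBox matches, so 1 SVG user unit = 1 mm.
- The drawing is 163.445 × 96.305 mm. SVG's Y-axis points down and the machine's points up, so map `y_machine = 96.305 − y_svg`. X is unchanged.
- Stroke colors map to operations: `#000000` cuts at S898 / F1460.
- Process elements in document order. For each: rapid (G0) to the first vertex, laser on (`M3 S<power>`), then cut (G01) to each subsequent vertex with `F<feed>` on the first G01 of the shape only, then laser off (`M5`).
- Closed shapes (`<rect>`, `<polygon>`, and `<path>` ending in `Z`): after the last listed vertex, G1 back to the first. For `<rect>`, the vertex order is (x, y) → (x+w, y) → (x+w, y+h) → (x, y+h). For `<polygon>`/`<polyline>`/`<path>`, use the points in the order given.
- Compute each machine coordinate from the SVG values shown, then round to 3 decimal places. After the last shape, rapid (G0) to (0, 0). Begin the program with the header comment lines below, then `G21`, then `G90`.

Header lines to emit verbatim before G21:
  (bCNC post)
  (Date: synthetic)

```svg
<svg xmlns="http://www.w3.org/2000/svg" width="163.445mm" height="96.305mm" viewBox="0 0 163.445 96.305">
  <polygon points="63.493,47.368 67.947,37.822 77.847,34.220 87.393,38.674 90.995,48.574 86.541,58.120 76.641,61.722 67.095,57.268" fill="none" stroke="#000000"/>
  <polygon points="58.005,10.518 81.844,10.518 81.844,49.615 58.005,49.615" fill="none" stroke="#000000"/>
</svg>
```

(bCNC post)
(Date: synthetic)
G21
G90
G0 X63.493 Y48.937
M3 S898
G01 X67.947 Y58.483 F1460
G01 X77.847 Y62.085
G01 X87.393 Y57.631
G01 X90.995 Y47.731
G01 X86.541 Y38.185
G01 X76.641 Y34.583
G01 X67.095 Y39.037
G01 X63.493 Y48.937
M5
G0 X58.005 Y85.787
M3 S898
G01 X81.844 Y85.787 F1460
G01 X81.844 Y46.690
G01 X58.005 Y46.690
G01 X58.005 Y85.787
M5
G0 X0.000 Y0.000

Since the viewBox matches the mm dimensions, user units are millimetres directly. The only transform is the Y-flip y_m = 96.305 − y_svg.

Shape 1 is a regular polygon drawn with `<polygon>`. Its stroke #000000 means cut at S898, F1460. After flipping Y the toolpath is (63.493,48.937) → (67.947,58.483) → (77.847,62.085) → (87.393,57.631) → (90.995,47.731) → (86.541,38.185) → (76.641,34.583) → (67.095,39.037) → (63.493,48.937), returning to the start.

Shape 2 is a rectangle drawn with `<polygon>`. Its stroke #000000 means cut at S898, F1460. After flipping Y the toolpath is (58.005,85.787) → (81.844,85.787) → (81.844,46.690) → (58.005,46.690) → (58.005,85.787), returning to the start.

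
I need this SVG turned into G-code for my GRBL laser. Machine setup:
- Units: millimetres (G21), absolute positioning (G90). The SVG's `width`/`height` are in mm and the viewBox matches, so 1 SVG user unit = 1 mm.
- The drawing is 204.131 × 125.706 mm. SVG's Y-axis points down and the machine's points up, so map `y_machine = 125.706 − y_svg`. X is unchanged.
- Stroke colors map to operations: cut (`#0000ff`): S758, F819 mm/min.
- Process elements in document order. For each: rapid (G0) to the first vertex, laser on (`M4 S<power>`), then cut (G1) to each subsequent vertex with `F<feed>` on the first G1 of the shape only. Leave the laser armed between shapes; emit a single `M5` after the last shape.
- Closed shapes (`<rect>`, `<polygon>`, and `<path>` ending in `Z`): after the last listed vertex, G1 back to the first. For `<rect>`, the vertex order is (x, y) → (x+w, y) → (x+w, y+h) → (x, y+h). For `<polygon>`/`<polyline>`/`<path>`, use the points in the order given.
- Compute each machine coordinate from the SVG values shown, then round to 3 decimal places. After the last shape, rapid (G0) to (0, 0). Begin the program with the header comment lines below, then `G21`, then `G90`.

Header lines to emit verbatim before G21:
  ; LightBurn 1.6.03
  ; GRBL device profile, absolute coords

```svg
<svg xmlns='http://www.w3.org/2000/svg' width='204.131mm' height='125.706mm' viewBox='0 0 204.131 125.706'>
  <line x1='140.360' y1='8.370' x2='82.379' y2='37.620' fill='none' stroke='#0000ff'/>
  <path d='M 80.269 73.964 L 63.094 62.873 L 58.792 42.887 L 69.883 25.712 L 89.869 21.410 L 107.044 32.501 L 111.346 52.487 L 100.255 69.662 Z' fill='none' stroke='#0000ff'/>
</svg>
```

; LightBurn 1.6.03
; GRBL device profile, absolute coords
G21
G90
G0 X140.360 Y117.336
M4 S758
G1 X82.379 Y88.086 F819
G0 X80.269 Y51.742
M4 S758
G1 X63.094 Y62.833 F819
G1 X58.792 Y82.819
G1 X69.883 Y99.994
G1 X89.869 Y104.296
G1 X107.044 Y93.205
G1 X111.346 Y73.219
G1 X100.255 Y56.044
G1 X80.269 Y51.742
M5
G0 X0.000 Y0.000

1 u = 1 mm; y_m = 125.706 − y.

[1] `<line>` line segment, #0000ff→cut S758 F819: (140.360,117.336) → (82.379,88.086)

[2] `<path>` regular polygon, #0000ff→cut S758 F819: (80.269,51.742) → (63.094,62.833) → (58.792,82.819) → (69.883,99.994) → (89.869,104.296) → (107.044,93.205) → (111.346,73.219) → (100.255,56.044) → (80.269,51.742) (closed)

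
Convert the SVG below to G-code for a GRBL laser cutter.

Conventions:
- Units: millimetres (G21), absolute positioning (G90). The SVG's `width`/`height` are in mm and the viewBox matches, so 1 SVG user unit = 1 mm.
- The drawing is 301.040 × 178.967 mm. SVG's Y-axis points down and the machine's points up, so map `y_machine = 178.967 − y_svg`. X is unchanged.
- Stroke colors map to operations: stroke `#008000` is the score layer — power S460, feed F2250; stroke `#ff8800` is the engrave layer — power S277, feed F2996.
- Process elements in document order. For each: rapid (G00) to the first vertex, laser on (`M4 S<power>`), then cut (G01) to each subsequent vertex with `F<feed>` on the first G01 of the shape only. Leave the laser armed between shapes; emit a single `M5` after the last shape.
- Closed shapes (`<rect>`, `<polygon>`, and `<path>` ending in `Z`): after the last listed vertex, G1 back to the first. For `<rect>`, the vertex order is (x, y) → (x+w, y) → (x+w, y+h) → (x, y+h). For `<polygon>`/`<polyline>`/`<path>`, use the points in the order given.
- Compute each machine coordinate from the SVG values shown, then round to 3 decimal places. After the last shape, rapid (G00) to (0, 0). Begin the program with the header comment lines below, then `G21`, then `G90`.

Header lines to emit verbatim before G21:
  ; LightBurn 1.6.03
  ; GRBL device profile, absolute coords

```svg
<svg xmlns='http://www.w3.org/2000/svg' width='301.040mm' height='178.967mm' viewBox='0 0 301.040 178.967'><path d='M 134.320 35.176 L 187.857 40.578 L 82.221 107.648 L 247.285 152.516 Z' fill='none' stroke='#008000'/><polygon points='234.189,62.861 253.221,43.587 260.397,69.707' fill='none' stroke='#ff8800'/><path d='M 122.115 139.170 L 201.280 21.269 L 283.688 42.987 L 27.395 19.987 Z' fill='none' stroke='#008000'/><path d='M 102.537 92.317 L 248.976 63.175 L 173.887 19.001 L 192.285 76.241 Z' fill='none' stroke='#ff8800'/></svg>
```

viewBox `0 0 301.040 178.967` with mm width/height → 1 unit = 1 mm. Flip: y_m = 178.967 − y_svg.

**Shape 1** — `<path>` closed polygon, stroke `#008000` → score (S460, F2250). Machine vertices: (134.320,143.791) → (187.857,138.389) → (82.221,71.319) → (247.285,26.451) → (134.320,143.791). Closed: final G1 returns to the first vertex.

**Shape 2** — `<polygon>` regular polygon, stroke `#ff8800` → engrave (S277, F2996). Machine vertices: (234.189,116.106) → (253.221,135.380) → (260.397,109.260) → (234.189,116.106). Closed: final G1 returns to the first vertex.

**Shape 3** — `<path>` closed polygon, stroke `#008000` → score (S460, F2250). Machine vertices: (122.115,39.797) → (201.280,157.698) → (283.688,135.980) → (27.395,158.980) → (122.115,39.797). Closed: final G1 returns to the first vertex.

**Shape 4** — `<path>` closed polygon, stroke `#ff8800` → engrave (S277, F2996). Machine vertices: (102.537,86.650) → (248.976,115.792) → (173.887,159.966) → (192.285,102.726) → (102.537,86.650). Closed: final G1 returns to the first vertex.

; LightBurn 1.6.03
; GRBL device profile, absolute coords
G21
G90
G00 X134.320 Y143.791
M4 S460
G01 X187.857 Y138.389 F2250
G01 X82.221 Y71.319
G01 X247.285 Y26.451
G01 X134.320 Y143.791
G00 X234.189 Y116.106
M4 S277
G01 X253.221 Y135.380 F2996
G01 X260.397 Y109.260
G01 X234.189 Y116.106
G00 X122.115 Y39.797
M4 S460
G01 X201.280 Y157.698 F2250
G01 X283.688 Y135.980
G01 X27.395 Y158.980
G01 X122.115 Y39.797
G00 X102.537 Y86.650
M4 S277
G01 X248.976 Y115.792 F2996
G01 X173.887 Y159.966
G01 X192.285 Y102.726
G01 X102.537 Y86.650
M5
G00 X0.000 Y0.000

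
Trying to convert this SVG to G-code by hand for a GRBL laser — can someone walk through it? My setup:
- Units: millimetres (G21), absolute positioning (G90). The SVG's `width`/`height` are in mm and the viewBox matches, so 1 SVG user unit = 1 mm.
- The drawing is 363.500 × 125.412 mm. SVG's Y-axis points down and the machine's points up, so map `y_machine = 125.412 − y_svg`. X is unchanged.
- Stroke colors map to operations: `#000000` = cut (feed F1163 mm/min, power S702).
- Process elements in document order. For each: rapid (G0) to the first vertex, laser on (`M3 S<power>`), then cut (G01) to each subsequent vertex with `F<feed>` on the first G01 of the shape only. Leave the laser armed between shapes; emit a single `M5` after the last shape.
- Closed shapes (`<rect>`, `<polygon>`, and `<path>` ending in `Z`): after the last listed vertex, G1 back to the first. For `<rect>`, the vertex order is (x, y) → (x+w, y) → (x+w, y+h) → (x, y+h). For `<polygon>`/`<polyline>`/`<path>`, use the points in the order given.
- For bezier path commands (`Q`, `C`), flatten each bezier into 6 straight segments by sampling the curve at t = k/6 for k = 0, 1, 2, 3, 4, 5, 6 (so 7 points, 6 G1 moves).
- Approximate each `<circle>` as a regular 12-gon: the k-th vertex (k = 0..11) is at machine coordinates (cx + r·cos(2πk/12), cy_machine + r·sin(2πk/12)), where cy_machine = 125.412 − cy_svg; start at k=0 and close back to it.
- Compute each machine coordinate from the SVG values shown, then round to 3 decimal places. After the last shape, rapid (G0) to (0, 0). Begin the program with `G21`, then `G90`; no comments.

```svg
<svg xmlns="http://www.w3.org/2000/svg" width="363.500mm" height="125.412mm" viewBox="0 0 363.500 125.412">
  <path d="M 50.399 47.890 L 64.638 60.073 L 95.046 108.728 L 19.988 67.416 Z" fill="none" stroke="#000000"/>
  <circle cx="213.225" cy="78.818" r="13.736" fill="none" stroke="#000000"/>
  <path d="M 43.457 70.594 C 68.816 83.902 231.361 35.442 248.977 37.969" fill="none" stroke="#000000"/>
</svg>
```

viewBox `0 0 363.500 125.412` with mm width/height → 1 unit = 1 mm. Flip: y_m = 125.412 − y_svg.

**Shape 1** — `<path>` closed polygon, stroke `#000000` → cut (S702, F1163). Machine vertices: (50.399,77.522) → (64.638,65.339) → (95.046,16.684) → (19.988,57.996) → (50.399,77.522). Closed: final G1 returns to the first vertex.

**Shape 2** — `<circle>` circle, stroke `#000000` → cut (S702, F1163). Machine vertices: (226.961,46.594) → (225.121,53.462) → (220.093,58.490) → (213.225,60.330) → (206.357,58.490) → (201.329,53.462) → (199.489,46.594) → (201.329,39.726) → (206.357,34.698) → (213.225,32.858) → (220.093,34.698) → (225.121,39.726) → (226.961,46.594). Closed: final G1 returns to the first vertex.

**Shape 3** — `<path>` cubic bezier, stroke `#000000` → cut (S702, F1163). Control points (SVG): P0=(43.457,70.594), P1=(68.816,83.902), P2=(231.361,35.442), P3=(248.977,37.969); sampled at t=k/6. Machine vertices: (43.457,54.818) → (66.263,52.789) → (104.096,57.923) → (149.121,67.088) → (193.500,77.150) → (229.398,84.980) → (248.977,87.443). Open path.

G21
G90
G0 X50.399 Y77.522
M3 S702
G01 X64.638 Y65.339 F1163
G01 X95.046 Y16.684
G01 X19.988 Y57.996
G01 X50.399 Y77.522
G0 X226.961 Y46.594
M3 S702
G01 X225.121 Y53.462 F1163
G01 X220.093 Y58.490
G01 X213.225 Y60.330
G01 X206.357 Y58.490
G01 X201.329 Y53.462
G01 X199.489 Y46.594
G01 X201.329 Y39.726
G01 X206.357 Y34.698
G01 X213.225 Y32.858
G01 X220.093 Y34.698
G01 X225.121 Y39.726
G01 X226.961 Y46.594
G0 X43.457 Y54.818
M3 S702
G01 X66.263 Y52.789 F1163
G01 X104.096 Y57.923
G01 X149.121 Y67.088
G01 X193.500 Y77.150
G01 X229.398 Y84.980
G01 X248.977 Y87.443
M5
G0 X0.000 Y0.000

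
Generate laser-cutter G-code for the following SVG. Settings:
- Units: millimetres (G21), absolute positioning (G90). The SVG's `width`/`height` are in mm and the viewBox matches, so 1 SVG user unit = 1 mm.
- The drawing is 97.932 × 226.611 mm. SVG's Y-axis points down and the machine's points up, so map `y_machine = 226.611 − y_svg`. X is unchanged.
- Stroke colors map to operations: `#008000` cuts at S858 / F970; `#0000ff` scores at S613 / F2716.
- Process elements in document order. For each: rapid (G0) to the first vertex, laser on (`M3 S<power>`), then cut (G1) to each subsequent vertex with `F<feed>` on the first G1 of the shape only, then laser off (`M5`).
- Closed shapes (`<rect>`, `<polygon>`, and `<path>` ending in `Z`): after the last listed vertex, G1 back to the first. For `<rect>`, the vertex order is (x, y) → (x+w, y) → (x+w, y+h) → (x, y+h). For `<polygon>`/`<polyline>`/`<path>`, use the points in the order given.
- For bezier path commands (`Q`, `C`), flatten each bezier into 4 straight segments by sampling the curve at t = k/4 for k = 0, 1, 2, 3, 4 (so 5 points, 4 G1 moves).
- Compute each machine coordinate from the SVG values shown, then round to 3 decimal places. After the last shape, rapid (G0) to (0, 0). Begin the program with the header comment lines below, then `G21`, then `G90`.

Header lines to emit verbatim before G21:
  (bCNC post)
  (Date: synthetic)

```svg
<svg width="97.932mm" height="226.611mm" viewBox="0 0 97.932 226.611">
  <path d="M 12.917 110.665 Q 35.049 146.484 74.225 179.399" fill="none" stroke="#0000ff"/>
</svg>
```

viewBox `0 0 97.932 226.611` with mm width/height → 1 unit = 1 mm. Flip: y_m = 226.611 − y_svg.

**Shape 1** — `<path>` quadratic bezier, stroke `#0000ff` → score (S613, F2716). Control points (SVG): P0=(12.917,110.665), P1=(35.049,146.484), P2=(74.225,179.399); sampled at t=k/4. Machine vertices: (12.917,115.946) → (25.048,98.218) → (39.310,80.853) → (55.702,63.851) → (74.225,47.212). Open path.

(bCNC post)
(Date: synthetic)
G21
G90
G0 X12.917 Y115.946
M3 S613
G1 X25.048 Y98.218 F2716
G1 X39.310 Y80.853
G1 X55.702 Y63.851
G1 X74.225 Y47.212
M5
G0 X0.000 Y0.000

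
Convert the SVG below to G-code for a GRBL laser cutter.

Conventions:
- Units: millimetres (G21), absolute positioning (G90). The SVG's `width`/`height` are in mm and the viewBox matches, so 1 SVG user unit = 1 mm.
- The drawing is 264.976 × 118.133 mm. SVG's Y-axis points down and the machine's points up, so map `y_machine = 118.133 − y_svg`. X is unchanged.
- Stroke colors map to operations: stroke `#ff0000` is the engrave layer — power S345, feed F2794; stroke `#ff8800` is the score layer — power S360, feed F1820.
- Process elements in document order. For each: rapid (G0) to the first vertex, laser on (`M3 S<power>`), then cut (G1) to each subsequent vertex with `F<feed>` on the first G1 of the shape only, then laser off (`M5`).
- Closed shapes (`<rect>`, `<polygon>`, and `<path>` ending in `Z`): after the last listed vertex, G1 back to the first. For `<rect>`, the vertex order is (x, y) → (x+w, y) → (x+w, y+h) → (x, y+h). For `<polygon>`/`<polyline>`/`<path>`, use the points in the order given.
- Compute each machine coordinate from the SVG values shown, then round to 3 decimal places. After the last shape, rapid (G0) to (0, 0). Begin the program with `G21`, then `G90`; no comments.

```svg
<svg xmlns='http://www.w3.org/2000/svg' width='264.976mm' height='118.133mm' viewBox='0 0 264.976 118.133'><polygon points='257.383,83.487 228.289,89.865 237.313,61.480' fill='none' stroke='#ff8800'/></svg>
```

G21
G90
G0 X257.383 Y34.646
M3 S360
G1 X228.289 Y28.268 F1820
G1 X237.313 Y56.653
G1 X257.383 Y34.646
M5
G0 X0.000 Y0.000

Since the viewBox matches the mm dimensions, user units are millimetres directly. The only transform is the Y-flip y_m = 118.133 − y_svg.

Shape 1 is a regular polygon drawn with `<polygon>`. Its stroke #ff8800 means score at S360, F1820. After flipping Y the toolpath is (257.383,34.646) → (228.289,28.268) → (237.313,56.653) → (257.383,34.646), returning to the start.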